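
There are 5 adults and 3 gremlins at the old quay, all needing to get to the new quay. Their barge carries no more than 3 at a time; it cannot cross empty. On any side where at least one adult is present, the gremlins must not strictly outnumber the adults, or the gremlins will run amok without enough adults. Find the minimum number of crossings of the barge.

7

Counting alone: each trip to the new quay takes at most 3 across and each return brings at least 1 back, so after t trips out (and t−1 returns) at most 3t − (t−1) of the 8 are across; that first reaches 8 at t = 4, so at least 7 crossings are needed.
The plan below uses exactly 7 crossings, so it is optimal:
1. 2 gremlins → the new quay.  (the old quay: 5A 1G; the new quay: 0A 2G)
2. 1 gremlin ← the old quay.  (the old quay: 5A 2G; the new quay: 0A 1G)
3. 2 adults and 1 gremlin → the new quay.  (the old quay: 3A 1G; the new quay: 2A 2G)
4. 1 gremlin ← the old quay.  (the old quay: 3A 2G; the new quay: 2A 1G)
5. 1 adult and 2 gremlins → the new quay.  (the old quay: 2A 0G; the new quay: 3A 3G)
6. 1 gremlin ← the old quay.  (the old quay: 2A 1G; the new quay: 3A 2G)
7. 2 adults and 1 gremlin → the new quay.  (the old quay: 0A 0G; the new quay: 5A 3G)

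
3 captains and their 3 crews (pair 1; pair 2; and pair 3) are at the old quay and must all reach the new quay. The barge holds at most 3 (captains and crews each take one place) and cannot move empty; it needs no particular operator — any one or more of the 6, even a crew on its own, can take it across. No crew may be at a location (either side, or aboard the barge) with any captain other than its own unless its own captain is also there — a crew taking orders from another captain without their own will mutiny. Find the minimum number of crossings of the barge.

5

Counting alone: each trip to the new quay takes at most 3 across and each return brings at least 1 back, so after t trips out (and t−1 returns) at most 3t − (t−1) of the 6 are across; that first reaches 6 at t = 3, so at least 5 crossings are needed.
The plan below uses exactly 5 crossings, so it is optimal:
1. captain 1 and crew 1 cross → the new quay.
2. captain 1 crosses ← the old quay.
3. captain 1, captain 2, and captain 3 cross → the new quay.
4. crew 1 crosses ← the old quay.
5. crew 1, crew 2, and crew 3 cross → the new quay.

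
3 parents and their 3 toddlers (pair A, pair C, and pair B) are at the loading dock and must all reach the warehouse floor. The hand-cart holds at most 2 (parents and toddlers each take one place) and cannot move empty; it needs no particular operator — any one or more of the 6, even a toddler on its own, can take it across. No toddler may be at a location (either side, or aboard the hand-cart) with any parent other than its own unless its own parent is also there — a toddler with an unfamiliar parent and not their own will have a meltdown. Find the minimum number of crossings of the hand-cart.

Counting alone: each trip to the warehouse floor takes at most 2 across and each return brings at least 1 back, so after t trips out (and t−1 returns) at most 2t − (t−1) of the 6 are across; that first reaches 6 at t = 5, so at least 9 crossings are needed.
The safety rule pushes this higher. Following every safe sequence of crossings, the most of the 6 that can be at the warehouse floor as the hand-cart arrives there on crossing 9 is 5 — never all 6.
So no plan with fewer than 11 crossings exists, and this one achieves 11:
1. parent A and toddler A cross → the warehouse floor.
2. parent A crosses ← the loading dock.
3. toddler B and toddler C cross → the warehouse floor.
4. toddler A crosses ← the loading dock.
5. parent B and parent C cross → the warehouse floor.
6. parent C and toddler C cross ← the loading dock.
7. parent A and parent C cross → the warehouse floor.
8. toddler B crosses ← the loading dock.
9. toddler A and toddler C cross → the warehouse floor.
10. parent B crosses ← the loading dock.
11. parent B and toddler B cross → the warehouse floor.

11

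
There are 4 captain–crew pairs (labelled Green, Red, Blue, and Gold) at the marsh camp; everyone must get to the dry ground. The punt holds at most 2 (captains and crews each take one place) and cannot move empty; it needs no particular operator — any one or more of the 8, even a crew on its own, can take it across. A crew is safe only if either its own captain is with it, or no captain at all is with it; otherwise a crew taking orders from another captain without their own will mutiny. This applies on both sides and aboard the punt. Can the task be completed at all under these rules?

Following every safe sequence of crossings from the start, the most of the 8 that can be at the dry ground as the punt arrives there on crossings 1, 3, 5 is 2, 3, 4 respectively; the best ever achieved is 4 of 8.
From crossing 7 on, no configuration arises that was not already reachable earlier: only 44 distinct safe configurations (who is on which side, and where the punt is) can ever be reached, none of them has everyone across, and every continuation just revisits them. So no valid plan exists.

No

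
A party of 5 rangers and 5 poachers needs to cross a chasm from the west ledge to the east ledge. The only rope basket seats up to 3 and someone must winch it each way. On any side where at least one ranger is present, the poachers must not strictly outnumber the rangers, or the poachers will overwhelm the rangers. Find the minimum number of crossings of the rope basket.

Counting alone: each trip to the east ledge takes at most 3 across and each return brings at least 1 back, so after t trips out (and t−1 returns) at most 3t − (t−1) of the 10 are across; that first reaches 10 at t = 5, so at least 9 crossings are needed.
The safety rule pushes this higher. Following every safe sequence of crossings, the most of the 10 that can be at the east ledge as the rope basket arrives there on crossing 9 is 9 — never all 10.
So no plan with fewer than 11 crossings exists, and this one achieves 11:
1. 2 poachers → the east ledge.  (the west ledge: 5R 3P; the east ledge: 0R 2P)
2. 1 poacher ← the west ledge.  (the west ledge: 5R 4P; the east ledge: 0R 1P)
3. 3 poachers → the east ledge.  (the west ledge: 5R 1P; the east ledge: 0R 4P)
4. 1 poacher ← the west ledge.  (the west ledge: 5R 2P; the east ledge: 0R 3P)
5. 3 rangers → the east ledge.  (the west ledge: 2R 2P; the east ledge: 3R 3P)
6. 1 ranger and 1 poacher ← the west ledge.  (the west ledge: 3R 3P; the east ledge: 2R 2P)
7. 3 rangers → the east ledge.  (the west ledge: 0R 3P; the east ledge: 5R 2P)
8. 1 poacher ← the west ledge.  (the west ledge: 0R 4P; the east ledge: 5R 1P)
9. 2 poachers → the east ledge.  (the west ledge: 0R 2P; the east ledge: 5R 3P)
10. 1 poacher ← the west ledge.  (the west ledge: 0R 3P; the east ledge: 5R 2P)
11. 3 poachers → the east ledge.  (the west ledge: 0R 0P; the east ledge: 5R 5P)

11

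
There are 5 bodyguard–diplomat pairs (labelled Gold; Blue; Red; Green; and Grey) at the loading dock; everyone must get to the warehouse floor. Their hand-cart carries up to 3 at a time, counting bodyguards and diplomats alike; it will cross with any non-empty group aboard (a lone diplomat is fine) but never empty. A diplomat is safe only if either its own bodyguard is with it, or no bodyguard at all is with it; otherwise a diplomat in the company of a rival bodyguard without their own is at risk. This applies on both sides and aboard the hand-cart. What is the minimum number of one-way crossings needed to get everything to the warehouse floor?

11

Counting alone: each trip to the warehouse floor takes at most 3 across and each return brings at least 1 back, so after t trips out (and t−1 returns) at most 3t − (t−1) of the 10 are across; that first reaches 10 at t = 5, so at least 9 crossings are needed.
The safety rule pushes this higher. Following every safe sequence of crossings, the most of the 10 that can be at the warehouse floor as the hand-cart arrives there on crossing 9 is 9 — never all 10.
So no plan with fewer than 11 crossings exists, and this one achieves 11:
1. bodyguard Gold and diplomat Gold cross → the warehouse floor.
2. bodyguard Gold crosses ← the loading dock.
3. diplomat Blue, diplomat Green, and diplomat Red cross → the warehouse floor.
4. diplomat Gold crosses ← the loading dock.
5. bodyguard Blue, bodyguard Green, and bodyguard Red cross → the warehouse floor.
6. bodyguard Blue and diplomat Blue cross ← the loading dock.
7. bodyguard Blue, bodyguard Gold, and bodyguard Grey cross → the warehouse floor.
8. diplomat Red crosses ← the loading dock.
9. diplomat Blue and diplomat Gold cross → the warehouse floor.
10. diplomat Gold crosses ← the loading dock.
11. diplomat Gold, diplomat Grey, and diplomat Red cross → the warehouse floor.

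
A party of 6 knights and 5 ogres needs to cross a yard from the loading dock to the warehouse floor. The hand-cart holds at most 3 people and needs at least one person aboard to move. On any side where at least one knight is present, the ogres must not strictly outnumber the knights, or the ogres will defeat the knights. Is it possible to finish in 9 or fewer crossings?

Yes

Yes — this plan uses 9 crossings (≤ 9):
1. 3 ogres → the warehouse floor.  (the loading dock: 6K 2O; the warehouse floor: 0K 3O)
2. 1 ogre ← the loading dock.  (the loading dock: 6K 3O; the warehouse floor: 0K 2O)
3. 3 knights → the warehouse floor.  (the loading dock: 3K 3O; the warehouse floor: 3K 2O)
4. 1 knight ← the loading dock.  (the loading dock: 4K 3O; the warehouse floor: 2K 2O)
5. 2 knights and 1 ogre → the warehouse floor.  (the loading dock: 2K 2O; the warehouse floor: 4K 3O)
6. 1 knight ← the loading dock.  (the loading dock: 3K 2O; the warehouse floor: 3K 3O)
7. 2 knights and 1 ogre → the warehouse floor.  (the loading dock: 1K 1O; the warehouse floor: 5K 4O)
8. 1 knight ← the loading dock.  (the loading dock: 2K 1O; the warehouse floor: 4K 4O)
9. 2 knights and 1 ogre → the warehouse floor.  (the loading dock: 0K 0O; the warehouse floor: 6K 5O)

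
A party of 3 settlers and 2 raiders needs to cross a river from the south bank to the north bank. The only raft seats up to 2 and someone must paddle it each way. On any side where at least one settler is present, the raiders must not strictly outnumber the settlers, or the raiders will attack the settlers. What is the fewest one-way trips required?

7

Counting alone: each trip to the north bank takes at most 2 across and each return brings at least 1 back, so after t trips out (and t−1 returns) at most 2t − (t−1) of the 5 are across; that first reaches 5 at t = 4, so at least 7 crossings are needed.
The plan below uses exactly 7 crossings, so it is optimal:
1. 2 raiders → the north bank.  (the south bank: 3S 0R; the north bank: 0S 2R)
2. 1 raider ← the south bank.  (the south bank: 3S 1R; the north bank: 0S 1R)
3. 2 settlers → the north bank.  (the south bank: 1S 1R; the north bank: 2S 1R)
4. 1 settler ← the south bank.  (the south bank: 2S 1R; the north bank: 1S 1R)
5. 1 settler and 1 raider → the north bank.  (the south bank: 1S 0R; the north bank: 2S 2R)
6. 1 raider ← the south bank.  (the south bank: 1S 1R; the north bank: 2S 1R)
7. 1 settler and 1 raider → the north bank.  (the south bank: 0S 0R; the north bank: 3S 2R)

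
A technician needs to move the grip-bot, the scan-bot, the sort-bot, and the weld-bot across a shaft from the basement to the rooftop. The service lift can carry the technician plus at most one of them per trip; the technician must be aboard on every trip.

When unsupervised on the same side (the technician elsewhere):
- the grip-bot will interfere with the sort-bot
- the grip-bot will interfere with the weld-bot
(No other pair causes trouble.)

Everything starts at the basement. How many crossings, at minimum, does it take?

9

Counting alone: the technician can take at most 1 across per trip to the rooftop, so moving all 4 needs at least 4 loaded trips out, with a return between consecutive ones — at least 7 crossings.
The safety rule pushes this higher. Following every safe sequence of crossings, the most of the 4 that can be at the rooftop as the service lift arrives there on crossing 7 is 3 — never all 4.
So no plan with fewer than 9 crossings exists, and this one achieves 9:
1. Technician goes to the rooftop with the grip-bot.
2. Technician goes back to the basement alone.
3. Technician goes to the rooftop with the scan-bot.
4. Technician goes back to the basement alone.
5. Technician goes to the rooftop with the sort-bot.
6. Technician goes back to the basement with the grip-bot.
7. Technician goes to the rooftop with the weld-bot.
8. Technician goes back to the basement alone.
9. Technician goes to the rooftop with the grip-bot.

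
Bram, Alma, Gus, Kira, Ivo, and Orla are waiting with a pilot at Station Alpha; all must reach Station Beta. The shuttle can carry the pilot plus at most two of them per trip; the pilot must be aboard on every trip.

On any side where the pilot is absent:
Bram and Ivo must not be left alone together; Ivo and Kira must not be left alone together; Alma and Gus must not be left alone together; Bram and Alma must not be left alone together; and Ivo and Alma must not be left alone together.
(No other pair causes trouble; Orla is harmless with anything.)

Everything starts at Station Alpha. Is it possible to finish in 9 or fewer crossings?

Yes

Yes — this plan uses 9 crossings (≤ 9):
1. Pilot goes to Station Beta with Alma and Ivo.
2. Pilot goes back to Station Alpha with Alma.
3. Pilot goes to Station Beta with Bram and Gus.
4. Pilot goes back to Station Alpha with Bram.
5. Pilot goes to Station Beta with Bram and Kira.
6. Pilot goes back to Station Alpha with Ivo.
7. Pilot goes to Station Beta with Alma and Orla.
8. Pilot goes back to Station Alpha with Alma.
9. Pilot goes to Station Beta with Alma and Ivo.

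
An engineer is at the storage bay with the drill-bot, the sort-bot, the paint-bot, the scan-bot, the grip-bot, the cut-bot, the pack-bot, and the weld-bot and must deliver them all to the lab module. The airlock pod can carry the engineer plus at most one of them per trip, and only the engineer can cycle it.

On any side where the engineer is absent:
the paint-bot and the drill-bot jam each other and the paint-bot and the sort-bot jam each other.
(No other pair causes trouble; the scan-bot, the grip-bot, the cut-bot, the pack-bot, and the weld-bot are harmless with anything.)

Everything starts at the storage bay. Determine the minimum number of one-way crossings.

17

Counting alone: the engineer can take at most 1 across per trip to the lab module, so moving all 8 needs at least 8 loaded trips out, with a return between consecutive ones — at least 15 crossings.
The safety rule pushes this higher. Following every safe sequence of crossings, the most of the 8 that can be at the lab module as the airlock pod arrives there on crossing 15 is 7 — never all 8.
So no plan with fewer than 17 crossings exists, and this one achieves 17:
1. Engineer goes to the lab module with the paint-bot.
2. Engineer goes back to the storage bay alone.
3. Engineer goes to the lab module with the drill-bot.
4. Engineer goes back to the storage bay with the paint-bot.
5. Engineer goes to the lab module with the sort-bot.
6. Engineer goes back to the storage bay alone.
7. Engineer goes to the lab module with the scan-bot.
8. Engineer goes back to the storage bay alone.
9. Engineer goes to the lab module with the grip-bot.
10. Engineer goes back to the storage bay alone.
11. Engineer goes to the lab module with the cut-bot.
12. Engineer goes back to the storage bay alone.
13. Engineer goes to the lab module with the pack-bot.
14. Engineer goes back to the storage bay alone.
15. Engineer goes to the lab module with the weld-bot.
16. Engineer goes back to the storage bay alone.
17. Engineer goes to the lab module with the paint-bot.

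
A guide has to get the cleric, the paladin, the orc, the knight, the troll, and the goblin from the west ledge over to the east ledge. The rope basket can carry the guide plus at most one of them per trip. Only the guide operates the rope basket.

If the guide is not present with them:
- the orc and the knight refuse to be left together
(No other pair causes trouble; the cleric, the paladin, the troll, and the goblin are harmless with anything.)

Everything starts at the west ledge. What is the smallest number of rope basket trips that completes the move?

Counting alone: the guide can take at most 1 across per trip to the east ledge, so moving all 6 needs at least 6 loaded trips out, with a return between consecutive ones — at least 11 crossings.
The plan below uses exactly 11 crossings, so it is optimal:
1. Guide goes to the east ledge with the orc.
2. Guide goes back to the west ledge alone.
3. Guide goes to the east ledge with the cleric.
4. Guide goes back to the west ledge alone.
5. Guide goes to the east ledge with the paladin.
6. Guide goes back to the west ledge alone.
7. Guide goes to the east ledge with the troll.
8. Guide goes back to the west ledge alone.
9. Guide goes to the east ledge with the goblin.
10. Guide goes back to the west ledge alone.
11. Guide goes to the east ledge with the knight.

11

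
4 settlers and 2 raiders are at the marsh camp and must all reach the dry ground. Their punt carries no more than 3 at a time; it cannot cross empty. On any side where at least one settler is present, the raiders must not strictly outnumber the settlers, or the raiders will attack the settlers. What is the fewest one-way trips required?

5

Counting alone: each trip to the dry ground takes at most 3 across and each return brings at least 1 back, so after t trips out (and t−1 returns) at most 3t − (t−1) of the 6 are across; that first reaches 6 at t = 3, so at least 5 crossings are needed.
The plan below uses exactly 5 crossings, so it is optimal:
1. 2 raiders → the dry ground.  (the marsh camp: 4S 0R; the dry ground: 0S 2R)
2. 1 raider ← the marsh camp.  (the marsh camp: 4S 1R; the dry ground: 0S 1R)
3. 2 settlers and 1 raider → the dry ground.  (the marsh camp: 2S 0R; the dry ground: 2S 2R)
4. 1 raider ← the marsh camp.  (the marsh camp: 2S 1R; the dry ground: 2S 1R)
5. 2 settlers and 1 raider → the dry ground.  (the marsh camp: 0S 0R; the dry ground: 4S 2R)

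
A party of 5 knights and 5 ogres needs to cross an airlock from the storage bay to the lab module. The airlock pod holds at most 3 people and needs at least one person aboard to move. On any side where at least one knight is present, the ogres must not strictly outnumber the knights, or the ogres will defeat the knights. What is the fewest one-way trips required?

11

Counting alone: each trip to the lab module takes at most 3 across and each return brings at least 1 back, so after t trips out (and t−1 returns) at most 3t − (t−1) of the 10 are across; that first reaches 10 at t = 5, so at least 9 crossings are needed.
The safety rule pushes this higher. Following every safe sequence of crossings, the most of the 10 that can be at the lab module as the airlock pod arrives there on crossing 9 is 9 — never all 10.
So no plan with fewer than 11 crossings exists, and this one achieves 11:
1. 2 ogres → the lab module.  (the storage bay: 5K 3O; the lab module: 0K 2O)
2. 1 ogre ← the storage bay.  (the storage bay: 5K 4O; the lab module: 0K 1O)
3. 3 ogres → the lab module.  (the storage bay: 5K 1O; the lab module: 0K 4O)
4. 1 ogre ← the storage bay.  (the storage bay: 5K 2O; the lab module: 0K 3O)
5. 3 knights → the lab module.  (the storage bay: 2K 2O; the lab module: 3K 3O)
6. 1 knight and 1 ogre ← the storage bay.  (the storage bay: 3K 3O; the lab module: 2K 2O)
7. 3 knights → the lab module.  (the storage bay: 0K 3O; the lab module: 5K 2O)
8. 1 ogre ← the storage bay.  (the storage bay: 0K 4O; the lab module: 5K 1O)
9. 2 ogres → the lab module.  (the storage bay: 0K 2O; the lab module: 5K 3O)
10. 1 ogre ← the storage bay.  (the storage bay: 0K 3O; the lab module: 5K 2O)
11. 3 ogres → the lab module.  (the storage bay: 0K 0O; the lab module: 5K 5O)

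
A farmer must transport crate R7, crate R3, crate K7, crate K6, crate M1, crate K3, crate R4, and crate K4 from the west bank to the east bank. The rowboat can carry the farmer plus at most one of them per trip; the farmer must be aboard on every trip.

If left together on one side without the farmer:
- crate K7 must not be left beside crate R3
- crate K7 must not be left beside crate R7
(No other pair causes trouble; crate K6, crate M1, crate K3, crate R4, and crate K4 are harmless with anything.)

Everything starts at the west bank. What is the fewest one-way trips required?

Counting alone: the farmer can take at most 1 across per trip to the east bank, so moving all 8 needs at least 8 loaded trips out, with a return between consecutive ones — at least 15 crossings.
The safety rule pushes this higher. Following every safe sequence of crossings, the most of the 8 that can be at the east bank as the rowboat arrives there on crossing 15 is 7 — never all 8.
So no plan with fewer than 17 crossings exists, and this one achieves 17:
1. Farmer goes to the east bank with crate K7.  [the west bank: crate K3, crate K4, crate K6, crate M1, crate R3, crate R4, crate R7 | the east bank: crate K7]
2. Farmer goes back to the west bank alone.  [the west bank: crate K3, crate K4, crate K6, crate M1, crate R3, crate R4, crate R7 | the east bank: crate K7]
3. Farmer goes to the east bank with crate R7.  [the west bank: crate K3, crate K4, crate K6, crate M1, crate R3, crate R4 | the east bank: crate K7, crate R7]
4. Farmer goes back to the west bank with crate K7.  [the west bank: crate K3, crate K4, crate K6, crate K7, crate M1, crate R3, crate R4 | the east bank: crate R7]
5. Farmer goes to the east bank with crate R3.  [the west bank: crate K3, crate K4, crate K6, crate K7, crate M1, crate R4 | the east bank: crate R3, crate R7]
6. Farmer goes back to the west bank alone.  [the west bank: crate K3, crate K4, crate K6, crate K7, crate M1, crate R4 | the east bank: crate R3, crate R7]
7. Farmer goes to the east bank with crate K6.  [the west bank: crate K3, crate K4, crate K7, crate M1, crate R4 | the east bank: crate K6, crate R3, crate R7]
8. Farmer goes back to the west bank alone.  [the west bank: crate K3, crate K4, crate K7, crate M1, crate R4 | the east bank: crate K6, crate R3, crate R7]
9. Farmer goes to the east bank with crate M1.  [the west bank: crate K3, crate K4, crate K7, crate R4 | the east bank: crate K6, crate M1, crate R3, crate R7]
10. Farmer goes back to the west bank alone.  [the west bank: crate K3, crate K4, crate K7, crate R4 | the east bank: crate K6, crate M1, crate R3, crate R7]
11. Farmer goes to the east bank with crate K3.  [the west bank: crate K4, crate K7, crate R4 | the east bank: crate K3, crate K6, crate M1, crate R3, crate R7]
12. Farmer goes back to the west bank alone.  [the west bank: crate K4, crate K7, crate R4 | the east bank: crate K3, crate K6, crate M1, crate R3, crate R7]
13. Farmer goes to the east bank with crate R4.  [the west bank: crate K4, crate K7 | the east bank: crate K3, crate K6, crate M1, crate R3, crate R4, crate R7]
14. Farmer goes back to the west bank alone.  [the west bank: crate K4, crate K7 | the east bank: crate K3, crate K6, crate M1, crate R3, crate R4, crate R7]
15. Farmer goes to the east bank with crate K4.  [the west bank: crate K7 | the east bank: crate K3, crate K4, crate K6, crate M1, crate R3, crate R4, crate R7]
16. Farmer goes back to the west bank alone.  [the west bank: crate K7 | the east bank: crate K3, crate K4, crate K6, crate M1, crate R3, crate R4, crate R7]
17. Farmer goes to the east bank with crate K7.  [the west bank: — | the east bank: crate K3, crate K4, crate K6, crate K7, crate M1, crate R3, crate R4, crate R7]

17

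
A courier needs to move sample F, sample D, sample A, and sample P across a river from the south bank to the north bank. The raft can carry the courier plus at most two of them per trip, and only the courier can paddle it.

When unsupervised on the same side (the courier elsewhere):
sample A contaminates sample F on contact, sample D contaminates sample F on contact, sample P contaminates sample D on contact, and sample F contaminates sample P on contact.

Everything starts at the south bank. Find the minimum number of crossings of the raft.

Counting alone: the courier can take at most 2 across per trip to the north bank, so moving all 4 needs at least 2 loaded trips out, with a return between consecutive ones — at least 3 crossings.
The safety rule pushes this higher. Following every safe sequence of crossings, the most of the 4 that can be at the north bank as the raft arrives there on crossing 3 is 3 — never all 4.
So no plan with fewer than 5 crossings exists, and this one achieves 5:
1. Courier goes to the north bank with sample D and sample F.  [the south bank: sample A, sample P | the north bank: sample D, sample F]
2. Courier goes back to the south bank with sample F.  [the south bank: sample A, sample F, sample P | the north bank: sample D]
3. Courier goes to the north bank with sample A and sample F.  [the south bank: sample P | the north bank: sample A, sample D, sample F]
4. Courier goes back to the south bank with sample F.  [the south bank: sample F, sample P | the north bank: sample A, sample D]
5. Courier goes to the north bank with sample F and sample P.  [the south bank: — | the north bank: sample A, sample D, sample F, sample P]

5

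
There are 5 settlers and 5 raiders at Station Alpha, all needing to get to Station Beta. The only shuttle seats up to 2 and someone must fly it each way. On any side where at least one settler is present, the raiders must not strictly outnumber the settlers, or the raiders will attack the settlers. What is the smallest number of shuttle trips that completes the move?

Following every safe sequence of crossings from the start, the most of the 10 that can be at Station Beta as the shuttle arrives there on crossings 1, 3, 5, 7 is 2, 3, 4, 5 respectively; the best ever achieved is 5 of 10.
From crossing 9 on, no configuration arises that was not already reachable earlier: only 13 distinct safe configurations (who is on which side, and where the shuttle is) can ever be reached, none of them has everyone across, and every continuation just revisits them. They are: 0 settlers + 0 raiders across (shuttle back at the start); 0 settlers + 1 raider across (shuttle there); 0 settlers + 1 raider across (shuttle back at the start); 0 settlers + 2 raiders across (shuttle there); 0 settlers + 2 raiders across (shuttle back at the start); 0 settlers + 3 raiders across (shuttle there); 0 settlers + 3 raiders across (shuttle back at the start); 0 settlers + 4 raiders across (shuttle there); 0 settlers + 4 raiders across (shuttle back at the start); 0 settlers + 5 raiders across (shuttle there); 1 settler + 1 raider across (shuttle there); 1 settler + 1 raider across (shuttle back at the start); 2 settlers + 2 raiders across (shuttle there). So no valid plan exists.

impossible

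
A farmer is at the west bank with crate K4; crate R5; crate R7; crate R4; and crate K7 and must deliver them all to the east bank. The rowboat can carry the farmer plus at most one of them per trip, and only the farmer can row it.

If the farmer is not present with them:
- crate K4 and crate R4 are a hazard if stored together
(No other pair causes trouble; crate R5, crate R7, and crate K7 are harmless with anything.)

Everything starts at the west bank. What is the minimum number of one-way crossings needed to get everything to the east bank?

9

Counting alone: the farmer can take at most 1 across per trip to the east bank, so moving all 5 needs at least 5 loaded trips out, with a return between consecutive ones — at least 9 crossings.
The plan below uses exactly 9 crossings, so it is optimal:
1. Farmer goes to the east bank with crate K4.  [the west bank: crate K7, crate R4, crate R5, crate R7 | the east bank: crate K4]
2. Farmer goes back to the west bank alone.  [the west bank: crate K7, crate R4, crate R5, crate R7 | the east bank: crate K4]
3. Farmer goes to the east bank with crate R5.  [the west bank: crate K7, crate R4, crate R7 | the east bank: crate K4, crate R5]
4. Farmer goes back to the west bank alone.  [the west bank: crate K7, crate R4, crate R7 | the east bank: crate K4, crate R5]
5. Farmer goes to the east bank with crate R7.  [the west bank: crate K7, crate R4 | the east bank: crate K4, crate R5, crate R7]
6. Farmer goes back to the west bank alone.  [the west bank: crate K7, crate R4 | the east bank: crate K4, crate R5, crate R7]
7. Farmer goes to the east bank with crate K7.  [the west bank: crate R4 | the east bank: crate K4, crate K7, crate R5, crate R7]
8. Farmer goes back to the west bank alone.  [the west bank: crate R4 | the east bank: crate K4, crate K7, crate R5, crate R7]
9. Farmer goes to the east bank with crate R4.  [the west bank: — | the east bank: crate K4, crate K7, crate R4, crate R5, crate R7]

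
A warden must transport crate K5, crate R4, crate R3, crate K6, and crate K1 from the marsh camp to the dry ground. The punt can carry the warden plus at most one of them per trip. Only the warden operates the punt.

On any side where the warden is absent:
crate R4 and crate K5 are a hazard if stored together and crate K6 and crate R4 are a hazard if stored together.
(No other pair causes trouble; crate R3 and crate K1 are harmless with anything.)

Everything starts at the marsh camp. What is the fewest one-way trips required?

Counting alone: the warden can take at most 1 across per trip to the dry ground, so moving all 5 needs at least 5 loaded trips out, with a return between consecutive ones — at least 9 crossings.
The safety rule pushes this higher. Following every safe sequence of crossings, the most of the 5 that can be at the dry ground as the punt arrives there on crossing 9 is 4 — never all 5.
So no plan with fewer than 11 crossings exists, and this one achieves 11:
1. Warden goes to the dry ground with crate R4.  [the marsh camp: crate K1, crate K5, crate K6, crate R3 | the dry ground: crate R4]
2. Warden goes back to the marsh camp alone.  [the marsh camp: crate K1, crate K5, crate K6, crate R3 | the dry ground: crate R4]
3. Warden goes to the dry ground with crate K5.  [the marsh camp: crate K1, crate K6, crate R3 | the dry ground: crate K5, crate R4]
4. Warden goes back to the marsh camp with crate R4.  [the marsh camp: crate K1, crate K6, crate R3, crate R4 | the dry ground: crate K5]
5. Warden goes to the dry ground with crate K6.  [the marsh camp: crate K1, crate R3, crate R4 | the dry ground: crate K5, crate K6]
6. Warden goes back to the marsh camp alone.  [the marsh camp: crate K1, crate R3, crate R4 | the dry ground: crate K5, crate K6]
7. Warden goes to the dry ground with crate R3.  [the marsh camp: crate K1, crate R4 | the dry ground: crate K5, crate K6, crate R3]
8. Warden goes back to the marsh camp alone.  [the marsh camp: crate K1, crate R4 | the dry ground: crate K5, crate K6, crate R3]
9. Warden goes to the dry ground with crate K1.  [the marsh camp: crate R4 | the dry ground: crate K1, crate K5, crate K6, crate R3]
10. Warden goes back to the marsh camp alone.  [the marsh camp: crate R4 | the dry ground: crate K1, crate K5, crate K6, crate R3]
11. Warden goes to the dry ground with crate R4.  [the marsh camp: — | the dry ground: crate K1, crate K5, crate K6, crate R3, crate R4]

11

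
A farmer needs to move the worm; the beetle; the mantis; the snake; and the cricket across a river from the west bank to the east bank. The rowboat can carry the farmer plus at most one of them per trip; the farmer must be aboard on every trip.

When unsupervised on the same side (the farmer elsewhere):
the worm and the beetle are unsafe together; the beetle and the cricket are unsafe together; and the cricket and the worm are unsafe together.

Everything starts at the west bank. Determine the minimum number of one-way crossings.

Whatever the first load, the items left behind include a forbidden pair without the farmer. No opening move is safe, so no plan exists.

impossible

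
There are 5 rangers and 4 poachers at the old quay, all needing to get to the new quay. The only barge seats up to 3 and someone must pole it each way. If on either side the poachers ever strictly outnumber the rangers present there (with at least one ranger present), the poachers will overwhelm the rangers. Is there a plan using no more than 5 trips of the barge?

Counting alone: each trip to the new quay takes at most 3 across and each return brings at least 1 back, so after t trips out (and t−1 returns) at most 3t − (t−1) of the 9 are across; that first reaches 9 at t = 4, so at least 7 crossings are needed.
Since 5 < 7, 5 crossings cannot be enough. (The shortest complete plan in fact takes 7:)
1. 3 poachers → the new quay.  (the old quay: 5R 1P; the new quay: 0R 3P)
2. 1 poacher ← the old quay.  (the old quay: 5R 2P; the new quay: 0R 2P)
3. 3 rangers → the new quay.  (the old quay: 2R 2P; the new quay: 3R 2P)
4. 1 ranger ← the old quay.  (the old quay: 3R 2P; the new quay: 2R 2P)
5. 2 rangers and 1 poacher → the new quay.  (the old quay: 1R 1P; the new quay: 4R 3P)
6. 1 ranger ← the old quay.  (the old quay: 2R 1P; the new quay: 3R 3P)
7. 2 rangers and 1 poacher → the new quay.  (the old quay: 0R 0P; the new quay: 5R 4P)

No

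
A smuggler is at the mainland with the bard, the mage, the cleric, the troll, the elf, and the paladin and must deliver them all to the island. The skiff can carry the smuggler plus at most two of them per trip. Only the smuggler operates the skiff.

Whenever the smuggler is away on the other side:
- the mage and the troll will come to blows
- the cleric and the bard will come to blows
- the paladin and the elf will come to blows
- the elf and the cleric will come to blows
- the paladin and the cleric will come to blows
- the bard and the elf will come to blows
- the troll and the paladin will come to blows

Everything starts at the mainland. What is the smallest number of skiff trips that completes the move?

impossible

Whatever the first load, the items left behind include a forbidden pair without the smuggler. No opening move is safe, so no plan exists.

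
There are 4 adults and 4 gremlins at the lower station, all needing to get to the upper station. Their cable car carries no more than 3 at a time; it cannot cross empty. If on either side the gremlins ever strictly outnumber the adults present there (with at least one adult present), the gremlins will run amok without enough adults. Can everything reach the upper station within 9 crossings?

Yes — this plan uses 9 crossings (≤ 9):
1. 2 gremlins → the upper station.  (the lower station: 4A 2G; the upper station: 0A 2G)
2. 1 gremlin ← the lower station.  (the lower station: 4A 3G; the upper station: 0A 1G)
3. 3 gremlins → the upper station.  (the lower station: 4A 0G; the upper station: 0A 4G)
4. 1 gremlin ← the lower station.  (the lower station: 4A 1G; the upper station: 0A 3G)
5. 3 adults → the upper station.  (the lower station: 1A 1G; the upper station: 3A 3G)
6. 1 adult and 1 gremlin ← the lower station.  (the lower station: 2A 2G; the upper station: 2A 2G)
7. 2 adults → the upper station.  (the lower station: 0A 2G; the upper station: 4A 2G)
8. 1 gremlin ← the lower station.  (the lower station: 0A 3G; the upper station: 4A 1G)
9. 3 gremlins → the upper station.  (the lower station: 0A 0G; the upper station: 4A 4G)

Yes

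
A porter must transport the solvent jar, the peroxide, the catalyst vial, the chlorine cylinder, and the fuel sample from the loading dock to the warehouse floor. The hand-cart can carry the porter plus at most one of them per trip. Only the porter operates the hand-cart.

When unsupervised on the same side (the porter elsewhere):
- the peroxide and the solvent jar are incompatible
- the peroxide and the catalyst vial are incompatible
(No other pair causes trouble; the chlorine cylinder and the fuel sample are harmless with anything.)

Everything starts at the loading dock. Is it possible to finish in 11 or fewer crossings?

Yes

Yes — this plan uses 11 crossings (≤ 11):
1. Porter goes to the warehouse floor with the peroxide.  [the loading dock: the catalyst vial, the chlorine cylinder, the fuel sample, the solvent jar | the warehouse floor: the peroxide]
2. Porter goes back to the loading dock alone.  [the loading dock: the catalyst vial, the chlorine cylinder, the fuel sample, the solvent jar | the warehouse floor: the peroxide]
3. Porter goes to the warehouse floor with the solvent jar.  [the loading dock: the catalyst vial, the chlorine cylinder, the fuel sample | the warehouse floor: the peroxide, the solvent jar]
4. Porter goes back to the loading dock with the peroxide.  [the loading dock: the catalyst vial, the chlorine cylinder, the fuel sample, the peroxide | the warehouse floor: the solvent jar]
5. Porter goes to the warehouse floor with the catalyst vial.  [the loading dock: the chlorine cylinder, the fuel sample, the peroxide | the warehouse floor: the catalyst vial, the solvent jar]
6. Porter goes back to the loading dock alone.  [the loading dock: the chlorine cylinder, the fuel sample, the peroxide | the warehouse floor: the catalyst vial, the solvent jar]
7. Porter goes to the warehouse floor with the chlorine cylinder.  [the loading dock: the fuel sample, the peroxide | the warehouse floor: the catalyst vial, the chlorine cylinder, the solvent jar]
8. Porter goes back to the loading dock alone.  [the loading dock: the fuel sample, the peroxide | the warehouse floor: the catalyst vial, the chlorine cylinder, the solvent jar]
9. Porter goes to the warehouse floor with the fuel sample.  [the loading dock: the peroxide | the warehouse floor: the catalyst vial, the chlorine cylinder, the fuel sample, the solvent jar]
10. Porter goes back to the loading dock alone.  [the loading dock: the peroxide | the warehouse floor: the catalyst vial, the chlorine cylinder, the fuel sample, the solvent jar]
11. Porter goes to the warehouse floor with the peroxide.  [the loading dock: — | the warehouse floor: the catalyst vial, the chlorine cylinder, the fuel sample, the peroxide, the solvent jar]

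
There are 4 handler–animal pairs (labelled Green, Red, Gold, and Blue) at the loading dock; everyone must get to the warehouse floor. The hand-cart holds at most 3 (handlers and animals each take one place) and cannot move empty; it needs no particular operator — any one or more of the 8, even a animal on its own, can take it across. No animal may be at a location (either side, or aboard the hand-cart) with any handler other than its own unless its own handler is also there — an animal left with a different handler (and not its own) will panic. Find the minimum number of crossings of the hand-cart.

Counting alone: each trip to the warehouse floor takes at most 3 across and each return brings at least 1 back, so after t trips out (and t−1 returns) at most 3t − (t−1) of the 8 are across; that first reaches 8 at t = 4, so at least 7 crossings are needed.
The safety rule pushes this higher. Following every safe sequence of crossings, the most of the 8 that can be at the warehouse floor as the hand-cart arrives there on crossing 7 is 7 — never all 8.
So no plan with fewer than 9 crossings exists, and this one achieves 9:
1. animal Green and handler Green cross → the warehouse floor.
2. handler Green crosses ← the loading dock.
3. animal Red, handler Green, and handler Red cross → the warehouse floor.
4. animal Green and handler Green cross ← the loading dock.
5. handler Blue, handler Gold, and handler Green cross → the warehouse floor.
6. animal Red crosses ← the loading dock.
7. animal Green and animal Red cross → the warehouse floor.
8. animal Green crosses ← the loading dock.
9. animal Blue, animal Gold, and animal Green cross → the warehouse floor.

9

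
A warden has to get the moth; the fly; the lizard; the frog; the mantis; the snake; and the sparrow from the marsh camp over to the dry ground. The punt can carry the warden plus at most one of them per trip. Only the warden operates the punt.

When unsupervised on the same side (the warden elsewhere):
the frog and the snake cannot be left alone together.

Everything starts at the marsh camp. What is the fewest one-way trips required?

13

Counting alone: the warden can take at most 1 across per trip to the dry ground, so moving all 7 needs at least 7 loaded trips out, with a return between consecutive ones — at least 13 crossings.
The plan below uses exactly 13 crossings, so it is optimal:
1. Warden goes to the dry ground with the frog.  [the marsh camp: the fly, the lizard, the mantis, the moth, the snake, the sparrow | the dry ground: the frog]
2. Warden goes back to the marsh camp alone.  [the marsh camp: the fly, the lizard, the mantis, the moth, the snake, the sparrow | the dry ground: the frog]
3. Warden goes to the dry ground with the moth.  [the marsh camp: the fly, the lizard, the mantis, the snake, the sparrow | the dry ground: the frog, the moth]
4. Warden goes back to the marsh camp alone.  [the marsh camp: the fly, the lizard, the mantis, the snake, the sparrow | the dry ground: the frog, the moth]
5. Warden goes to the dry ground with the fly.  [the marsh camp: the lizard, the mantis, the snake, the sparrow | the dry ground: the fly, the frog, the moth]
6. Warden goes back to the marsh camp alone.  [the marsh camp: the lizard, the mantis, the snake, the sparrow | the dry ground: the fly, the frog, the moth]
7. Warden goes to the dry ground with the lizard.  [the marsh camp: the mantis, the snake, the sparrow | the dry ground: the fly, the frog, the lizard, the moth]
8. Warden goes back to the marsh camp alone.  [the marsh camp: the mantis, the snake, the sparrow | the dry ground: the fly, the frog, the lizard, the moth]
9. Warden goes to the dry ground with the mantis.  [the marsh camp: the snake, the sparrow | the dry ground: the fly, the frog, the lizard, the mantis, the moth]
10. Warden goes back to the marsh camp alone.  [the marsh camp: the snake, the sparrow | the dry ground: the fly, the frog, the lizard, the mantis, the moth]
11. Warden goes to the dry ground with the sparrow.  [the marsh camp: the snake | the dry ground: the fly, the frog, the lizard, the mantis, the moth, the sparrow]
12. Warden goes back to the marsh camp alone.  [the marsh camp: the snake | the dry ground: the fly, the frog, the lizard, the mantis, the moth, the sparrow]
13. Warden goes to the dry ground with the snake.  [the marsh camp: — | the dry ground: the fly, the frog, the lizard, the mantis, the moth, the snake, the sparrow]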